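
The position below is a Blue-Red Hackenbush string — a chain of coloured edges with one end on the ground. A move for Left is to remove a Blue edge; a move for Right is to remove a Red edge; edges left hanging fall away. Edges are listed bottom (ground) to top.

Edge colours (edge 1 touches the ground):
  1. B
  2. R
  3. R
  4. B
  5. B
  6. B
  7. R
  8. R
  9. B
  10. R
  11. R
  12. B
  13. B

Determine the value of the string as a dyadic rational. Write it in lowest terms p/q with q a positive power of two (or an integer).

Recurse on prefixes of the 13-edge string B R R B B B R R B R R B B:
edge 1 of 13 (B): { 0 | ∅ } — 1
edge 2 of 13 (R): { 0 | 1 } — 1/2
edge 3 of 13 (R): { 0 | 1/2; 1 } — 1/4
edge 4 of 13 (B): { 0; 1/4 | 1/2; 1 } — 3/8
edge 5 of 13 (B): { 0; 1/4; 3/8 | 1/2; 1 } — 7/16
edge 6 of 13 (B): { 0; 1/4; 3/8; 7/16 | 1/2; 1 } — 15/32
edge 7 of 13 (R): { 0; 1/4; 3/8; 7/16 | 15/32; 1/2; 1 } — 29/64
edge 8 of 13 (R): { 0; 1/4; 3/8; 7/16 | 29/64; 15/32; 1/2; 1 } — 57/128
edge 9 of 13 (B): { 0; 1/4; 3/8; 7/16; 57/128 | 29/64; 15/32; 1/2; 1 } — 115/256
edge 10 of 13 (R): { 0; 1/4; 3/8; 7/16; 57/128 | 115/256; 29/64; 15/32; 1/2; 1 } — 229/512
edge 11 of 13 (R): { 0; 1/4; 3/8; 7/16; 57/128 | 229/512; 115/256; 29/64; 15/32; 1/2; 1 } — 457/1024
edge 12 of 13 (B): { 0; 1/4; 3/8; 7/16; 57/128; 457/1024 | 229/512; 115/256; 29/64; 15/32; 1/2; 1 } — 915/2048
edge 13 of 13 (B): { 0; 1/4; 3/8; 7/16; 57/128; 457/1024; 915/2048 | 229/512; 115/256; 29/64; 15/32; 1/2; 1 } — 1831/4096

1831/4096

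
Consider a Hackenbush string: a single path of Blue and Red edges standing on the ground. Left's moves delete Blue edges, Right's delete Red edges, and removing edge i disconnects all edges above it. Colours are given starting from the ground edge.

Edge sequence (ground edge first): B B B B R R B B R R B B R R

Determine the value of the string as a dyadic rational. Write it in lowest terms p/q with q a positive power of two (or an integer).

3481/1024

Recurse on prefixes of the 14-edge string B B B B R R B B R R B B R R:
v(B) = { 0 | — } ⇒ 1
v(BB) = { 0; 1 | — } ⇒ 2
v(BBB) = { 0; 1; 2 | — } ⇒ 3
v(BBBB) = { 0; 1; 2; 3 | — } ⇒ 4
v(BBBBR) = { 0; 1; 2; 3 | 4 } ⇒ 7/2
v(BBBBRR) = { 0; 1; 2; 3 | 7/2; 4 } ⇒ 13/4
v(BBBBRRB) = { 0; 1; 2; 3; 13/4 | 7/2; 4 } ⇒ 27/8
v(BBBBRRBB) = { 0; 1; 2; 3; 13/4; 27/8 | 7/2; 4 } ⇒ 55/16
v(BBBBRRBBR) = { 0; 1; 2; 3; 13/4; 27/8 | 55/16; 7/2; 4 } ⇒ 109/32
v(BBBBRRBBRR) = { 0; 1; 2; 3; 13/4; 27/8 | 109/32; 55/16; 7/2; 4 } ⇒ 217/64
v(BBBBRRBBRRB) = { 0; 1; 2; 3; 13/4; 27/8; 217/64 | 109/32; 55/16; 7/2; 4 } ⇒ 435/128
v(BBBBRRBBRRBB) = { 0; 1; 2; 3; 13/4; 27/8; 217/64; 435/128 | 109/32; 55/16; 7/2; 4 } ⇒ 871/256
v(BBBBRRBBRRBBR) = { 0; 1; 2; 3; 13/4; 27/8; 217/64; 435/128 | 871/256; 109/32; 55/16; 7/2; 4 } ⇒ 1741/512
v(BBBBRRBBRRBBRR) = { 0; 1; 2; 3; 13/4; 27/8; 217/64; 435/128 | 1741/512; 871/256; 109/32; 55/16; 7/2; 4 } ⇒ 3481/1024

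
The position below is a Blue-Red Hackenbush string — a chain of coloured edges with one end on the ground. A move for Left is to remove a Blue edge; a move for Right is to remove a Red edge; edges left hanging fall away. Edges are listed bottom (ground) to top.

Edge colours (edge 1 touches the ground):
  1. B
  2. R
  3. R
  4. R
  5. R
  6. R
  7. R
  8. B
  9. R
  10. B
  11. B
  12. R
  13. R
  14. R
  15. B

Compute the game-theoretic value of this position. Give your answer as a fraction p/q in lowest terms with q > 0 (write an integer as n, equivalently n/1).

B: Left { 0 }, Right {  } so simplest 1
BR: Left { 0 }, Right { 1 } so simplest 1/2
BRR: Left { 0 }, Right { 1/2 1 } so simplest 1/4
BRRR: Left { 0 }, Right { 1/4 1/2 1 } so simplest 1/8
BRRRR: Left { 0 }, Right { 1/8 1/4 1/2 1 } so simplest 1/16
BRRRRR: Left { 0 }, Right { 1/16 1/8 1/4 1/2 1 } so simplest 1/32
BRRRRRR: Left { 0 }, Right { 1/32 1/16 1/8 1/4 1/2 1 } so simplest 1/64
BRRRRRRB: Left { 0 1/64 }, Right { 1/32 1/16 1/8 1/4 1/2 1 } so simplest 3/128
BRRRRRRBR: Left { 0 1/64 }, Right { 3/128 1/32 1/16 1/8 1/4 1/2 1 } so simplest 5/256
BRRRRRRBRB: Left { 0 1/64 5/256 }, Right { 3/128 1/32 1/16 1/8 1/4 1/2 1 } so simplest 11/512
BRRRRRRBRBB: Left { 0 1/64 5/256 11/512 }, Right { 3/128 1/32 1/16 1/8 1/4 1/2 1 } so simplest 23/1024
BRRRRRRBRBBR: Left { 0 1/64 5/256 11/512 }, Right { 23/1024 3/128 1/32 1/16 1/8 1/4 1/2 1 } so simplest 45/2048
BRRRRRRBRBBRR: Left { 0 1/64 5/256 11/512 }, Right { 45/2048 23/1024 3/128 1/32 1/16 1/8 1/4 1/2 1 } so simplest 89/4096
BRRRRRRBRBBRRR: Left { 0 1/64 5/256 11/512 }, Right { 89/4096 45/2048 23/1024 3/128 1/32 1/16 1/8 1/4 1/2 1 } so simplest 177/8192
BRRRRRRBRBBRRRB: Left { 0 1/64 5/256 11/512 177/8192 }, Right { 89/4096 45/2048 23/1024 3/128 1/32 1/16 1/8 1/4 1/2 1 } so simplest 355/16384

355/16384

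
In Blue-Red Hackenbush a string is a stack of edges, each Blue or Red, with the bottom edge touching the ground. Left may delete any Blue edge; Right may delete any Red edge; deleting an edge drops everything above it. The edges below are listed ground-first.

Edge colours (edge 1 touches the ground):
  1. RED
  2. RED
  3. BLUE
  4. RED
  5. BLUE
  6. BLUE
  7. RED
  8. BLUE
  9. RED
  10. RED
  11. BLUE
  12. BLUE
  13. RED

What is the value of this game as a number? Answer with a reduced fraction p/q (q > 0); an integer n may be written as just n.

g(R) = { (no moves) | 0 } so -1
g(RR) = { (no moves) | -1; 0 } so -2
g(RRB) = { -2 | -1; 0 } so -3/2
g(RRBR) = { -2 | -3/2; -1; 0 } so -7/4
g(RRBRB) = { -2; -7/4 | -3/2; -1; 0 } so -13/8
g(RRBRBB) = { -2; -7/4; -13/8 | -3/2; -1; 0 } so -25/16
g(RRBRBBR) = { -2; -7/4; -13/8 | -25/16; -3/2; -1; 0 } so -51/32
g(RRBRBBRB) = { -2; -7/4; -13/8; -51/32 | -25/16; -3/2; -1; 0 } so -101/64
g(RRBRBBRBR) = { -2; -7/4; -13/8; -51/32 | -101/64; -25/16; -3/2; -1; 0 } so -203/128
g(RRBRBBRBRR) = { -2; -7/4; -13/8; -51/32 | -203/128; -101/64; -25/16; -3/2; -1; 0 } so -407/256
g(RRBRBBRBRRB) = { -2; -7/4; -13/8; -51/32; -407/256 | -203/128; -101/64; -25/16; -3/2; -1; 0 } so -813/512
g(RRBRBBRBRRBB) = { -2; -7/4; -13/8; -51/32; -407/256; -813/512 | -203/128; -101/64; -25/16; -3/2; -1; 0 } so -1625/1024
g(RRBRBBRBRRBBR) = { -2; -7/4; -13/8; -51/32; -407/256; -813/512 | -1625/1024; -203/128; -101/64; -25/16; -3/2; -1; 0 } so -3251/2048

-3251/2048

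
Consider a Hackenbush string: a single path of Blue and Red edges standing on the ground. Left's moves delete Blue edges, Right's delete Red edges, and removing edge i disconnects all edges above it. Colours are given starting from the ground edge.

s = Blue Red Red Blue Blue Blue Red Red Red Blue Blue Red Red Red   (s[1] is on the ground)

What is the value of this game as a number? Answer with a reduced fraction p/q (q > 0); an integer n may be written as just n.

3633/8192

Build G(s[:k]) for k = 1..14, string s = Blue Red Red Blue Blue Blue Red Red Red Blue Blue Red Red Red.
G_1 [B]  L=[0]  R=[none]  ⇒ 1
G_2 [BR]  L=[0]  R=[1]  ⇒ 1/2
G_3 [BRR]  L=[0]  R=[1/2 1]  ⇒ 1/4
G_4 [BRRB]  L=[0 1/4]  R=[1/2 1]  ⇒ 3/8
G_5 [BRRBB]  L=[0 1/4 3/8]  R=[1/2 1]  ⇒ 7/16
G_6 [BRRBBB]  L=[0 1/4 3/8 7/16]  R=[1/2 1]  ⇒ 15/32
G_7 [BRRBBBR]  L=[0 1/4 3/8 7/16]  R=[15/32 1/2 1]  ⇒ 29/64
G_8 [BRRBBBRR]  L=[0 1/4 3/8 7/16]  R=[29/64 15/32 1/2 1]  ⇒ 57/128
G_9 [BRRBBBRRR]  L=[0 1/4 3/8 7/16]  R=[57/128 29/64 15/32 1/2 1]  ⇒ 113/256
G_10 [BRRBBBRRRB]  L=[0 1/4 3/8 7/16 113/256]  R=[57/128 29/64 15/32 1/2 1]  ⇒ 227/512
G_11 [BRRBBBRRRBB]  L=[0 1/4 3/8 7/16 113/256 227/512]  R=[57/128 29/64 15/32 1/2 1]  ⇒ 455/1024
G_12 [BRRBBBRRRBBR]  L=[0 1/4 3/8 7/16 113/256 227/512]  R=[455/1024 57/128 29/64 15/32 1/2 1]  ⇒ 909/2048
G_13 [BRRBBBRRRBBRR]  L=[0 1/4 3/8 7/16 113/256 227/512]  R=[909/2048 455/1024 57/128 29/64 15/32 1/2 1]  ⇒ 1817/4096
G_14 [BRRBBBRRRBBRRR]  L=[0 1/4 3/8 7/16 113/256 227/512]  R=[1817/4096 909/2048 455/1024 57/128 29/64 15/32 1/2 1]  ⇒ 3633/8192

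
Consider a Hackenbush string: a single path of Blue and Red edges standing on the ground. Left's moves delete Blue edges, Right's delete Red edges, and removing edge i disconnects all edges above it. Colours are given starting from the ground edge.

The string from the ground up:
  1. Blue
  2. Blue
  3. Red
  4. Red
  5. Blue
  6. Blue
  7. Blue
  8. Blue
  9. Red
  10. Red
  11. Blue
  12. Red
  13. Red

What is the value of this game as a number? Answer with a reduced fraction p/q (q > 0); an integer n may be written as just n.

edge 1 of 13 (Blue): { 0 | — } => 1
edge 2 of 13 (Blue): { 0 1 | — } => 2
edge 3 of 13 (Red): { 0 1 | 2 } => 3/2
edge 4 of 13 (Red): { 0 1 | 3/2 2 } => 5/4
edge 5 of 13 (Blue): { 0 1 5/4 | 3/2 2 } => 11/8
edge 6 of 13 (Blue): { 0 1 5/4 11/8 | 3/2 2 } => 23/16
edge 7 of 13 (Blue): { 0 1 5/4 11/8 23/16 | 3/2 2 } => 47/32
edge 8 of 13 (Blue): { 0 1 5/4 11/8 23/16 47/32 | 3/2 2 } => 95/64
edge 9 of 13 (Red): { 0 1 5/4 11/8 23/16 47/32 | 95/64 3/2 2 } => 189/128
edge 10 of 13 (Red): { 0 1 5/4 11/8 23/16 47/32 | 189/128 95/64 3/2 2 } => 377/256
edge 11 of 13 (Blue): { 0 1 5/4 11/8 23/16 47/32 377/256 | 189/128 95/64 3/2 2 } => 755/512
edge 12 of 13 (Red): { 0 1 5/4 11/8 23/16 47/32 377/256 | 755/512 189/128 95/64 3/2 2 } => 1509/1024
edge 13 of 13 (Red): { 0 1 5/4 11/8 23/16 47/32 377/256 | 1509/1024 755/512 189/128 95/64 3/2 2 } => 3017/2048

3017/2048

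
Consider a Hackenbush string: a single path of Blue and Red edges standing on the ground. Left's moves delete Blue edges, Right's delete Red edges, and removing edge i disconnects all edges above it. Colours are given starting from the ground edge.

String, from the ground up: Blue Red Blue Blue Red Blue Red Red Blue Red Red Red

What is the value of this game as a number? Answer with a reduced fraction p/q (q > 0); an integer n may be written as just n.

v_1 [B]  L=[0]  R=[—]  ⇒ 1
v_2 [BR]  L=[0]  R=[1]  ⇒ 1/2
v_3 [BRB]  L=[0 1/2]  R=[1]  ⇒ 3/4
v_4 [BRBB]  L=[0 1/2 3/4]  R=[1]  ⇒ 7/8
v_5 [BRBBR]  L=[0 1/2 3/4]  R=[7/8 1]  ⇒ 13/16
v_6 [BRBBRB]  L=[0 1/2 3/4 13/16]  R=[7/8 1]  ⇒ 27/32
v_7 [BRBBRBR]  L=[0 1/2 3/4 13/16]  R=[27/32 7/8 1]  ⇒ 53/64
v_8 [BRBBRBRR]  L=[0 1/2 3/4 13/16]  R=[53/64 27/32 7/8 1]  ⇒ 105/128
v_9 [BRBBRBRRB]  L=[0 1/2 3/4 13/16 105/128]  R=[53/64 27/32 7/8 1]  ⇒ 211/256
v_10 [BRBBRBRRBR]  L=[0 1/2 3/4 13/16 105/128]  R=[211/256 53/64 27/32 7/8 1]  ⇒ 421/512
v_11 [BRBBRBRRBRR]  L=[0 1/2 3/4 13/16 105/128]  R=[421/512 211/256 53/64 27/32 7/8 1]  ⇒ 841/1024
v_12 [BRBBRBRRBRRR]  L=[0 1/2 3/4 13/16 105/128]  R=[841/1024 421/512 211/256 53/64 27/32 7/8 1]  ⇒ 1681/2048

1681/2048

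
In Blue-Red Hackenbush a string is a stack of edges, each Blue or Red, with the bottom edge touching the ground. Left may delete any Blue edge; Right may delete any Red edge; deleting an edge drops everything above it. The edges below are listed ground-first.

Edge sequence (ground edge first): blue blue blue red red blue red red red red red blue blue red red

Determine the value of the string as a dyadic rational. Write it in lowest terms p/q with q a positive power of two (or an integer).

1 of 15 · b · max L 0 · min R +∞ → 1
2 of 15 · bb · max L 1 · min R +∞ → 2
3 of 15 · bbb · max L 2 · min R +∞ → 3
4 of 15 · bbbr · max L 2 · min R 3 → 5/2
5 of 15 · bbbrr · max L 2 · min R 5/2 → 9/4
6 of 15 · bbbrrb · max L 9/4 · min R 5/2 → 19/8
7 of 15 · bbbrrbr · max L 9/4 · min R 19/8 → 37/16
8 of 15 · bbbrrbrr · max L 9/4 · min R 37/16 → 73/32
9 of 15 · bbbrrbrrr · max L 9/4 · min R 73/32 → 145/64
10 of 15 · bbbrrbrrrr · max L 9/4 · min R 145/64 → 289/128
11 of 15 · bbbrrbrrrrr · max L 9/4 · min R 289/128 → 577/256
12 of 15 · bbbrrbrrrrrb · max L 577/256 · min R 289/128 → 1155/512
13 of 15 · bbbrrbrrrrrbb · max L 1155/512 · min R 289/128 → 2311/1024
14 of 15 · bbbrrbrrrrrbbr · max L 1155/512 · min R 2311/1024 → 4621/2048
15 of 15 · bbbrrbrrrrrbbrr · max L 1155/512 · min R 4621/2048 → 9241/4096

9241/4096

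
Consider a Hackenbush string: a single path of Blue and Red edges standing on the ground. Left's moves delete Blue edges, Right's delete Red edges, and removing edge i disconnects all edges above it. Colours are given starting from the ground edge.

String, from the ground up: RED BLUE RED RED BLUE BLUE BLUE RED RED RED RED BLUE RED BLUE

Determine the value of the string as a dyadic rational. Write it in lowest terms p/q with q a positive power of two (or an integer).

1 of 14 · R · max L −∞ · min R 0 gives -1
2 of 14 · RB · max L -1 · min R 0 gives -1/2
3 of 14 · RBR · max L -1 · min R -1/2 gives -3/4
4 of 14 · RBRR · max L -1 · min R -3/4 gives -7/8
5 of 14 · RBRRB · max L -7/8 · min R -3/4 gives -13/16
6 of 14 · RBRRBB · max L -13/16 · min R -3/4 gives -25/32
7 of 14 · RBRRBBB · max L -25/32 · min R -3/4 gives -49/64
8 of 14 · RBRRBBBR · max L -25/32 · min R -49/64 gives -99/128
9 of 14 · RBRRBBBRR · max L -25/32 · min R -99/128 gives -199/256
10 of 14 · RBRRBBBRRR · max L -25/32 · min R -199/256 gives -399/512
11 of 14 · RBRRBBBRRRR · max L -25/32 · min R -399/512 gives -799/1024
12 of 14 · RBRRBBBRRRRB · max L -799/1024 · min R -399/512 gives -1597/2048
13 of 14 · RBRRBBBRRRRBR · max L -799/1024 · min R -1597/2048 gives -3195/4096
14 of 14 · RBRRBBBRRRRBRB · max L -3195/4096 · min R -1597/2048 gives -6389/8192

-6389/8192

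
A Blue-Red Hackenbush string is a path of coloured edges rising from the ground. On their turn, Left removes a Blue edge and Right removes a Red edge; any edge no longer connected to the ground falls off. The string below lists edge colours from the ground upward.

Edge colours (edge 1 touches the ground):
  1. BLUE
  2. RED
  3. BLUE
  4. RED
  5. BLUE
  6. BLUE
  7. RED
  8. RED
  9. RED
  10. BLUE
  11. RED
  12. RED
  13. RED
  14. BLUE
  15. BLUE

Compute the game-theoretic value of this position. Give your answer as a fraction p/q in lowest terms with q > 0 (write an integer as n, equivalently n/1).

Prefix values for BLUE RED BLUE RED BLUE BLUE RED RED RED BLUE RED RED RED BLUE BLUE via {L|R} + simplicity:
B: Left { 0 }, Right { — } — simplest 1
BR: Left { 0 }, Right { 1 } — simplest 1/2
BRB: Left { 0 1/2 }, Right { 1 } — simplest 3/4
BRBR: Left { 0 1/2 }, Right { 3/4 1 } — simplest 5/8
BRBRB: Left { 0 1/2 5/8 }, Right { 3/4 1 } — simplest 11/16
BRBRBB: Left { 0 1/2 5/8 11/16 }, Right { 3/4 1 } — simplest 23/32
BRBRBBR: Left { 0 1/2 5/8 11/16 }, Right { 23/32 3/4 1 } — simplest 45/64
BRBRBBRR: Left { 0 1/2 5/8 11/16 }, Right { 45/64 23/32 3/4 1 } — simplest 89/128
BRBRBBRRR: Left { 0 1/2 5/8 11/16 }, Right { 89/128 45/64 23/32 3/4 1 } — simplest 177/256
BRBRBBRRRB: Left { 0 1/2 5/8 11/16 177/256 }, Right { 89/128 45/64 23/32 3/4 1 } — simplest 355/512
BRBRBBRRRBR: Left { 0 1/2 5/8 11/16 177/256 }, Right { 355/512 89/128 45/64 23/32 3/4 1 } — simplest 709/1024
BRBRBBRRRBRR: Left { 0 1/2 5/8 11/16 177/256 }, Right { 709/1024 355/512 89/128 45/64 23/32 3/4 1 } — simplest 1417/2048
BRBRBBRRRBRRR: Left { 0 1/2 5/8 11/16 177/256 }, Right { 1417/2048 709/1024 355/512 89/128 45/64 23/32 3/4 1 } — simplest 2833/4096
BRBRBBRRRBRRRB: Left { 0 1/2 5/8 11/16 177/256 2833/4096 }, Right { 1417/2048 709/1024 355/512 89/128 45/64 23/32 3/4 1 } — simplest 5667/8192
BRBRBBRRRBRRRBB: Left { 0 1/2 5/8 11/16 177/256 2833/4096 5667/8192 }, Right { 1417/2048 709/1024 355/512 89/128 45/64 23/32 3/4 1 } — simplest 11335/16384

11335/16384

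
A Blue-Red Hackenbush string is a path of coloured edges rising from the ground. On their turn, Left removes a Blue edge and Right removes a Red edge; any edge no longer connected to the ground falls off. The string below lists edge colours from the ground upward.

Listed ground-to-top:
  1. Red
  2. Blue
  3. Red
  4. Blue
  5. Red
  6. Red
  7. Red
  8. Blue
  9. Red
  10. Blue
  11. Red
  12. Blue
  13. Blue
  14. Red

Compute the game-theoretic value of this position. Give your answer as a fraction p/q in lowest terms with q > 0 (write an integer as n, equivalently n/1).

step 1: add Red to get R; options L={ — } R={ 0 } => -1
step 2: add Blue to get RB; options L={ -1 } R={ 0 } => -1/2
step 3: add Red to get RBR; options L={ -1 } R={ -1/2,0 } => -3/4
step 4: add Blue to get RBRB; options L={ -1,-3/4 } R={ -1/2,0 } => -5/8
step 5: add Red to get RBRBR; options L={ -1,-3/4 } R={ -5/8,-1/2,0 } => -11/16
step 6: add Red to get RBRBRR; options L={ -1,-3/4 } R={ -11/16,-5/8,-1/2,0 } => -23/32
step 7: add Red to get RBRBRRR; options L={ -1,-3/4 } R={ -23/32,-11/16,-5/8,-1/2,0 } => -47/64
step 8: add Blue to get RBRBRRRB; options L={ -1,-3/4,-47/64 } R={ -23/32,-11/16,-5/8,-1/2,0 } => -93/128
step 9: add Red to get RBRBRRRBR; options L={ -1,-3/4,-47/64 } R={ -93/128,-23/32,-11/16,-5/8,-1/2,0 } => -187/256
step 10: add Blue to get RBRBRRRBRB; options L={ -1,-3/4,-47/64,-187/256 } R={ -93/128,-23/32,-11/16,-5/8,-1/2,0 } => -373/512
step 11: add Red to get RBRBRRRBRBR; options L={ -1,-3/4,-47/64,-187/256 } R={ -373/512,-93/128,-23/32,-11/16,-5/8,-1/2,0 } => -747/1024
step 12: add Blue to get RBRBRRRBRBRB; options L={ -1,-3/4,-47/64,-187/256,-747/1024 } R={ -373/512,-93/128,-23/32,-11/16,-5/8,-1/2,0 } => -1493/2048
step 13: add Blue to get RBRBRRRBRBRBB; options L={ -1,-3/4,-47/64,-187/256,-747/1024,-1493/2048 } R={ -373/512,-93/128,-23/32,-11/16,-5/8,-1/2,0 } => -2985/4096
step 14: add Red to get RBRBRRRBRBRBBR; options L={ -1,-3/4,-47/64,-187/256,-747/1024,-1493/2048 } R={ -2985/4096,-373/512,-93/128,-23/32,-11/16,-5/8,-1/2,0 } => -5971/8192

-5971/8192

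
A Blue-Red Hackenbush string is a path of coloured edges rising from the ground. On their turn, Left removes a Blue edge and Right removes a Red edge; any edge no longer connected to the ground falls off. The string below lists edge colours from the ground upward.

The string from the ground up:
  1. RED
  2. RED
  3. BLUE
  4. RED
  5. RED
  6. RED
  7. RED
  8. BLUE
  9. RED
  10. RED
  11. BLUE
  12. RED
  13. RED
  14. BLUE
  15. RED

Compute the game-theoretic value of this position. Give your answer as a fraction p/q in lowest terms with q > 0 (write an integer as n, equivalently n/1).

-16091/8192

R: Left { — }, Right { 0 } — simplest -1
RR: Left { — }, Right { -1; 0 } — simplest -2
RRB: Left { -2 }, Right { -1; 0 } — simplest -3/2
RRBR: Left { -2 }, Right { -3/2; -1; 0 } — simplest -7/4
RRBRR: Left { -2 }, Right { -7/4; -3/2; -1; 0 } — simplest -15/8
RRBRRR: Left { -2 }, Right { -15/8; -7/4; -3/2; -1; 0 } — simplest -31/16
RRBRRRR: Left { -2 }, Right { -31/16; -15/8; -7/4; -3/2; -1; 0 } — simplest -63/32
RRBRRRRB: Left { -2; -63/32 }, Right { -31/16; -15/8; -7/4; -3/2; -1; 0 } — simplest -125/64
RRBRRRRBR: Left { -2; -63/32 }, Right { -125/64; -31/16; -15/8; -7/4; -3/2; -1; 0 } — simplest -251/128
RRBRRRRBRR: Left { -2; -63/32 }, Right { -251/128; -125/64; -31/16; -15/8; -7/4; -3/2; -1; 0 } — simplest -503/256
RRBRRRRBRRB: Left { -2; -63/32; -503/256 }, Right { -251/128; -125/64; -31/16; -15/8; -7/4; -3/2; -1; 0 } — simplest -1005/512
RRBRRRRBRRBR: Left { -2; -63/32; -503/256 }, Right { -1005/512; -251/128; -125/64; -31/16; -15/8; -7/4; -3/2; -1; 0 } — simplest -2011/1024
RRBRRRRBRRBRR: Left { -2; -63/32; -503/256 }, Right { -2011/1024; -1005/512; -251/128; -125/64; -31/16; -15/8; -7/4; -3/2; -1; 0 } — simplest -4023/2048
RRBRRRRBRRBRRB: Left { -2; -63/32; -503/256; -4023/2048 }, Right { -2011/1024; -1005/512; -251/128; -125/64; -31/16; -15/8; -7/4; -3/2; -1; 0 } — simplest -8045/4096
RRBRRRRBRRBRRBR: Left { -2; -63/32; -503/256; -4023/2048 }, Right { -8045/4096; -2011/1024; -1005/512; -251/128; -125/64; -31/16; -15/8; -7/4; -3/2; -1; 0 } — simplest -16091/8192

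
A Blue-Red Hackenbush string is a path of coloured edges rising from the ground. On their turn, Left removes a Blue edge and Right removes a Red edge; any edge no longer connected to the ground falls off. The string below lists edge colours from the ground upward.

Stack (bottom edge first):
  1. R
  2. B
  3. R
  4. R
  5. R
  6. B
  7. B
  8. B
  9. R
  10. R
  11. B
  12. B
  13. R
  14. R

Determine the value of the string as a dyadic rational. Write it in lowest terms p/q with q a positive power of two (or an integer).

-7271/8192

value_1 [R]  L=[(no moves)]  R=[0]  => -1
value_2 [RB]  L=[-1]  R=[0]  => -1/2
value_3 [RBR]  L=[-1]  R=[-1/2, 0]  => -3/4
value_4 [RBRR]  L=[-1]  R=[-3/4, -1/2, 0]  => -7/8
value_5 [RBRRR]  L=[-1]  R=[-7/8, -3/4, -1/2, 0]  => -15/16
value_6 [RBRRRB]  L=[-1, -15/16]  R=[-7/8, -3/4, -1/2, 0]  => -29/32
value_7 [RBRRRBB]  L=[-1, -15/16, -29/32]  R=[-7/8, -3/4, -1/2, 0]  => -57/64
value_8 [RBRRRBBB]  L=[-1, -15/16, -29/32, -57/64]  R=[-7/8, -3/4, -1/2, 0]  => -113/128
value_9 [RBRRRBBBR]  L=[-1, -15/16, -29/32, -57/64]  R=[-113/128, -7/8, -3/4, -1/2, 0]  => -227/256
value_10 [RBRRRBBBRR]  L=[-1, -15/16, -29/32, -57/64]  R=[-227/256, -113/128, -7/8, -3/4, -1/2, 0]  => -455/512
value_11 [RBRRRBBBRRB]  L=[-1, -15/16, -29/32, -57/64, -455/512]  R=[-227/256, -113/128, -7/8, -3/4, -1/2, 0]  => -909/1024
value_12 [RBRRRBBBRRBB]  L=[-1, -15/16, -29/32, -57/64, -455/512, -909/1024]  R=[-227/256, -113/128, -7/8, -3/4, -1/2, 0]  => -1817/2048
value_13 [RBRRRBBBRRBBR]  L=[-1, -15/16, -29/32, -57/64, -455/512, -909/1024]  R=[-1817/2048, -227/256, -113/128, -7/8, -3/4, -1/2, 0]  => -3635/4096
value_14 [RBRRRBBBRRBBRR]  L=[-1, -15/16, -29/32, -57/64, -455/512, -909/1024]  R=[-3635/4096, -1817/2048, -227/256, -113/128, -7/8, -3/4, -1/2, 0]  => -7271/8192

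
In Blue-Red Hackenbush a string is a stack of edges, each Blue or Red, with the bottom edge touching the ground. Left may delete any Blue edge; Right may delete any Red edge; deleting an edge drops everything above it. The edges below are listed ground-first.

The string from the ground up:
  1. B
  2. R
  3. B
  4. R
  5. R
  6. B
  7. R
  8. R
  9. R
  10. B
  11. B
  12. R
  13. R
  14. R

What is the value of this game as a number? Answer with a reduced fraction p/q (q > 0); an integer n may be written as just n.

Build val(s[:k]) for k = 1..14, string s = B R B R R B R R R B B R R R.
edge 1 of 14 (B): { 0 | none } = 1
edge 2 of 14 (R): { 0 | 1 } = 1/2
edge 3 of 14 (B): { 0 1/2 | 1 } = 3/4
edge 4 of 14 (R): { 0 1/2 | 3/4 1 } = 5/8
edge 5 of 14 (R): { 0 1/2 | 5/8 3/4 1 } = 9/16
edge 6 of 14 (B): { 0 1/2 9/16 | 5/8 3/4 1 } = 19/32
edge 7 of 14 (R): { 0 1/2 9/16 | 19/32 5/8 3/4 1 } = 37/64
edge 8 of 14 (R): { 0 1/2 9/16 | 37/64 19/32 5/8 3/4 1 } = 73/128
edge 9 of 14 (R): { 0 1/2 9/16 | 73/128 37/64 19/32 5/8 3/4 1 } = 145/256
edge 10 of 14 (B): { 0 1/2 9/16 145/256 | 73/128 37/64 19/32 5/8 3/4 1 } = 291/512
edge 11 of 14 (B): { 0 1/2 9/16 145/256 291/512 | 73/128 37/64 19/32 5/8 3/4 1 } = 583/1024
edge 12 of 14 (R): { 0 1/2 9/16 145/256 291/512 | 583/1024 73/128 37/64 19/32 5/8 3/4 1 } = 1165/2048
edge 13 of 14 (R): { 0 1/2 9/16 145/256 291/512 | 1165/2048 583/1024 73/128 37/64 19/32 5/8 3/4 1 } = 2329/4096
edge 14 of 14 (R): { 0 1/2 9/16 145/256 291/512 | 2329/4096 1165/2048 583/1024 73/128 37/64 19/32 5/8 3/4 1 } = 4657/8192

4657/8192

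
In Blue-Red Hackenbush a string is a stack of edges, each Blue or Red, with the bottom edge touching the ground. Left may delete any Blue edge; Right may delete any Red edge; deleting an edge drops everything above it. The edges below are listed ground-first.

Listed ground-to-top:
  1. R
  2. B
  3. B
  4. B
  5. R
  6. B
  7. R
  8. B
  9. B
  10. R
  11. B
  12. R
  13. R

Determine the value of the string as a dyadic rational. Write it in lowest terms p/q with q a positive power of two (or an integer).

-663/4096

Build g(s[:k]) for k = 1..13, string s = R B B B R B R B B R B R R.
R: Left { ∅ }, Right { 0 } gives simplest -1
RB: Left { -1 }, Right { 0 } gives simplest -1/2
RBB: Left { -1, -1/2 }, Right { 0 } gives simplest -1/4
RBBB: Left { -1, -1/2, -1/4 }, Right { 0 } gives simplest -1/8
RBBBR: Left { -1, -1/2, -1/4 }, Right { -1/8, 0 } gives simplest -3/16
RBBBRB: Left { -1, -1/2, -1/4, -3/16 }, Right { -1/8, 0 } gives simplest -5/32
RBBBRBR: Left { -1, -1/2, -1/4, -3/16 }, Right { -5/32, -1/8, 0 } gives simplest -11/64
RBBBRBRB: Left { -1, -1/2, -1/4, -3/16, -11/64 }, Right { -5/32, -1/8, 0 } gives simplest -21/128
RBBBRBRBB: Left { -1, -1/2, -1/4, -3/16, -11/64, -21/128 }, Right { -5/32, -1/8, 0 } gives simplest -41/256
RBBBRBRBBR: Left { -1, -1/2, -1/4, -3/16, -11/64, -21/128 }, Right { -41/256, -5/32, -1/8, 0 } gives simplest -83/512
RBBBRBRBBRB: Left { -1, -1/2, -1/4, -3/16, -11/64, -21/128, -83/512 }, Right { -41/256, -5/32, -1/8, 0 } gives simplest -165/1024
RBBBRBRBBRBR: Left { -1, -1/2, -1/4, -3/16, -11/64, -21/128, -83/512 }, Right { -165/1024, -41/256, -5/32, -1/8, 0 } gives simplest -331/2048
RBBBRBRBBRBRR: Left { -1, -1/2, -1/4, -3/16, -11/64, -21/128, -83/512 }, Right { -331/2048, -165/1024, -41/256, -5/32, -1/8, 0 } gives simplest -663/4096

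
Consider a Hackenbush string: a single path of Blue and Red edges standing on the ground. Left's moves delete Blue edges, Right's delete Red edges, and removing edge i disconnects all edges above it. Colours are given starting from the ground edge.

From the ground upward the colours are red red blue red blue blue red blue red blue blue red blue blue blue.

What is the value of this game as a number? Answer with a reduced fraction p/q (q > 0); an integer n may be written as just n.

Build G(s[:k]) for k = 1..15, string s = red red blue red blue blue red blue red blue blue red blue blue blue.
G(r) = { (no moves) | 0 } → -1
G(rr) = { (no moves) | -1,0 } → -2
G(rrb) = { -2 | -1,0 } → -3/2
G(rrbr) = { -2 | -3/2,-1,0 } → -7/4
G(rrbrb) = { -2,-7/4 | -3/2,-1,0 } → -13/8
G(rrbrbb) = { -2,-7/4,-13/8 | -3/2,-1,0 } → -25/16
G(rrbrbbr) = { -2,-7/4,-13/8 | -25/16,-3/2,-1,0 } → -51/32
G(rrbrbbrb) = { -2,-7/4,-13/8,-51/32 | -25/16,-3/2,-1,0 } → -101/64
G(rrbrbbrbr) = { -2,-7/4,-13/8,-51/32 | -101/64,-25/16,-3/2,-1,0 } → -203/128
G(rrbrbbrbrb) = { -2,-7/4,-13/8,-51/32,-203/128 | -101/64,-25/16,-3/2,-1,0 } → -405/256
G(rrbrbbrbrbb) = { -2,-7/4,-13/8,-51/32,-203/128,-405/256 | -101/64,-25/16,-3/2,-1,0 } → -809/512
G(rrbrbbrbrbbr) = { -2,-7/4,-13/8,-51/32,-203/128,-405/256 | -809/512,-101/64,-25/16,-3/2,-1,0 } → -1619/1024
G(rrbrbbrbrbbrb) = { -2,-7/4,-13/8,-51/32,-203/128,-405/256,-1619/1024 | -809/512,-101/64,-25/16,-3/2,-1,0 } → -3237/2048
G(rrbrbbrbrbbrbb) = { -2,-7/4,-13/8,-51/32,-203/128,-405/256,-1619/1024,-3237/2048 | -809/512,-101/64,-25/16,-3/2,-1,0 } → -6473/4096
G(rrbrbbrbrbbrbbb) = { -2,-7/4,-13/8,-51/32,-203/128,-405/256,-1619/1024,-3237/2048,-6473/4096 | -809/512,-101/64,-25/16,-3/2,-1,0 } → -12945/8192

-12945/8192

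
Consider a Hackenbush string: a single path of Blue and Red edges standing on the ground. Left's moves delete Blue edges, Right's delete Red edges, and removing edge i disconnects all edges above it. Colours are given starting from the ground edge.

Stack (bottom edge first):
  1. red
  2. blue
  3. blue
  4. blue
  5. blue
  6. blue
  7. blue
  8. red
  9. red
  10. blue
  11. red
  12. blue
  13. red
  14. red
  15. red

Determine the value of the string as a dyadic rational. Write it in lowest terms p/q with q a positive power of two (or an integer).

G(r) = { — | 0 } = -1
G(rb) = { -1 | 0 } = -1/2
G(rbb) = { -1 -1/2 | 0 } = -1/4
G(rbbb) = { -1 -1/2 -1/4 | 0 } = -1/8
G(rbbbb) = { -1 -1/2 -1/4 -1/8 | 0 } = -1/16
G(rbbbbb) = { -1 -1/2 -1/4 -1/8 -1/16 | 0 } = -1/32
G(rbbbbbb) = { -1 -1/2 -1/4 -1/8 -1/16 -1/32 | 0 } = -1/64
G(rbbbbbbr) = { -1 -1/2 -1/4 -1/8 -1/16 -1/32 | -1/64 0 } = -3/128
G(rbbbbbbrr) = { -1 -1/2 -1/4 -1/8 -1/16 -1/32 | -3/128 -1/64 0 } = -7/256
G(rbbbbbbrrb) = { -1 -1/2 -1/4 -1/8 -1/16 -1/32 -7/256 | -3/128 -1/64 0 } = -13/512
G(rbbbbbbrrbr) = { -1 -1/2 -1/4 -1/8 -1/16 -1/32 -7/256 | -13/512 -3/128 -1/64 0 } = -27/1024
G(rbbbbbbrrbrb) = { -1 -1/2 -1/4 -1/8 -1/16 -1/32 -7/256 -27/1024 | -13/512 -3/128 -1/64 0 } = -53/2048
G(rbbbbbbrrbrbr) = { -1 -1/2 -1/4 -1/8 -1/16 -1/32 -7/256 -27/1024 | -53/2048 -13/512 -3/128 -1/64 0 } = -107/4096
G(rbbbbbbrrbrbrr) = { -1 -1/2 -1/4 -1/8 -1/16 -1/32 -7/256 -27/1024 | -107/4096 -53/2048 -13/512 -3/128 -1/64 0 } = -215/8192
G(rbbbbbbrrbrbrrr) = { -1 -1/2 -1/4 -1/8 -1/16 -1/32 -7/256 -27/1024 | -215/8192 -107/4096 -53/2048 -13/512 -3/128 -1/64 0 } = -431/16384

-431/16384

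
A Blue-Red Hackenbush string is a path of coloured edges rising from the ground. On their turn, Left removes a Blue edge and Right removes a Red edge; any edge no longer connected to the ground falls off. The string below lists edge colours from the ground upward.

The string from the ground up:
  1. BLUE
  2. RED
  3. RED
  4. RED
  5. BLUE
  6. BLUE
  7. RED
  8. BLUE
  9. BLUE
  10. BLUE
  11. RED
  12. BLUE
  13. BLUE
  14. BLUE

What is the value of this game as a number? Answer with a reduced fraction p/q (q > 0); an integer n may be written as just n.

B: Left { 0 }, Right { · } -> simplest 1
BR: Left { 0 }, Right { 1 } -> simplest 1/2
BRR: Left { 0 }, Right { 1/2,1 } -> simplest 1/4
BRRR: Left { 0 }, Right { 1/4,1/2,1 } -> simplest 1/8
BRRRB: Left { 0,1/8 }, Right { 1/4,1/2,1 } -> simplest 3/16
BRRRBB: Left { 0,1/8,3/16 }, Right { 1/4,1/2,1 } -> simplest 7/32
BRRRBBR: Left { 0,1/8,3/16 }, Right { 7/32,1/4,1/2,1 } -> simplest 13/64
BRRRBBRB: Left { 0,1/8,3/16,13/64 }, Right { 7/32,1/4,1/2,1 } -> simplest 27/128
BRRRBBRBB: Left { 0,1/8,3/16,13/64,27/128 }, Right { 7/32,1/4,1/2,1 } -> simplest 55/256
BRRRBBRBBB: Left { 0,1/8,3/16,13/64,27/128,55/256 }, Right { 7/32,1/4,1/2,1 } -> simplest 111/512
BRRRBBRBBBR: Left { 0,1/8,3/16,13/64,27/128,55/256 }, Right { 111/512,7/32,1/4,1/2,1 } -> simplest 221/1024
BRRRBBRBBBRB: Left { 0,1/8,3/16,13/64,27/128,55/256,221/1024 }, Right { 111/512,7/32,1/4,1/2,1 } -> simplest 443/2048
BRRRBBRBBBRBB: Left { 0,1/8,3/16,13/64,27/128,55/256,221/1024,443/2048 }, Right { 111/512,7/32,1/4,1/2,1 } -> simplest 887/4096
BRRRBBRBBBRBBB: Left { 0,1/8,3/16,13/64,27/128,55/256,221/1024,443/2048,887/4096 }, Right { 111/512,7/32,1/4,1/2,1 } -> simplest 1775/8192

1775/8192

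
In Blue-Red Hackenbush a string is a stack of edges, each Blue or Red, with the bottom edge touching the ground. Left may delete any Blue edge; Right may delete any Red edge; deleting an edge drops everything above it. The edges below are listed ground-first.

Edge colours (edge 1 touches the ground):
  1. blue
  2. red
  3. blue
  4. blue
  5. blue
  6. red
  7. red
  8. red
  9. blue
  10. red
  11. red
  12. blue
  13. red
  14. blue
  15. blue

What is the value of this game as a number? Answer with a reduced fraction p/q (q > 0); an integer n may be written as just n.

14487/16384

step 1: add blue to get b; options L={ 0 } R={  } => 1
step 2: add red to get br; options L={ 0 } R={ 1 } => 1/2
step 3: add blue to get brb; options L={ 0, 1/2 } R={ 1 } => 3/4
step 4: add blue to get brbb; options L={ 0, 1/2, 3/4 } R={ 1 } => 7/8
step 5: add blue to get brbbb; options L={ 0, 1/2, 3/4, 7/8 } R={ 1 } => 15/16
step 6: add red to get brbbbr; options L={ 0, 1/2, 3/4, 7/8 } R={ 15/16, 1 } => 29/32
step 7: add red to get brbbbrr; options L={ 0, 1/2, 3/4, 7/8 } R={ 29/32, 15/16, 1 } => 57/64
step 8: add red to get brbbbrrr; options L={ 0, 1/2, 3/4, 7/8 } R={ 57/64, 29/32, 15/16, 1 } => 113/128
step 9: add blue to get brbbbrrrb; options L={ 0, 1/2, 3/4, 7/8, 113/128 } R={ 57/64, 29/32, 15/16, 1 } => 227/256
step 10: add red to get brbbbrrrbr; options L={ 0, 1/2, 3/4, 7/8, 113/128 } R={ 227/256, 57/64, 29/32, 15/16, 1 } => 453/512
step 11: add red to get brbbbrrrbrr; options L={ 0, 1/2, 3/4, 7/8, 113/128 } R={ 453/512, 227/256, 57/64, 29/32, 15/16, 1 } => 905/1024
step 12: add blue to get brbbbrrrbrrb; options L={ 0, 1/2, 3/4, 7/8, 113/128, 905/1024 } R={ 453/512, 227/256, 57/64, 29/32, 15/16, 1 } => 1811/2048
step 13: add red to get brbbbrrrbrrbr; options L={ 0, 1/2, 3/4, 7/8, 113/128, 905/1024 } R={ 1811/2048, 453/512, 227/256, 57/64, 29/32, 15/16, 1 } => 3621/4096
step 14: add blue to get brbbbrrrbrrbrb; options L={ 0, 1/2, 3/4, 7/8, 113/128, 905/1024, 3621/4096 } R={ 1811/2048, 453/512, 227/256, 57/64, 29/32, 15/16, 1 } => 7243/8192
step 15: add blue to get brbbbrrrbrrbrbb; options L={ 0, 1/2, 3/4, 7/8, 113/128, 905/1024, 3621/4096, 7243/8192 } R={ 1811/2048, 453/512, 227/256, 57/64, 29/32, 15/16, 1 } => 14487/16384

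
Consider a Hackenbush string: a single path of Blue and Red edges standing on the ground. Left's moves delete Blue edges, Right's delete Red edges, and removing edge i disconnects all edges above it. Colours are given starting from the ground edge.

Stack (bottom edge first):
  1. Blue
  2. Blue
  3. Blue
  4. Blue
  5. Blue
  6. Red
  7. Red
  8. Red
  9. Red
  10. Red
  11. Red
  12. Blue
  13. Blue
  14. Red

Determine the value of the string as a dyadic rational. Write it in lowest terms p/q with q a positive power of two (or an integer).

Recurse on prefixes of the 14-edge string Blue Blue Blue Blue Blue Red Red Red Red Red Red Blue Blue Red:
step 1: add Blue to get B; options L={ 0 } R={ none } ⇒ 1
step 2: add Blue to get BB; options L={ 0, 1 } R={ none } ⇒ 2
step 3: add Blue to get BBB; options L={ 0, 1, 2 } R={ none } ⇒ 3
step 4: add Blue to get BBBB; options L={ 0, 1, 2, 3 } R={ none } ⇒ 4
step 5: add Blue to get BBBBB; options L={ 0, 1, 2, 3, 4 } R={ none } ⇒ 5
step 6: add Red to get BBBBBR; options L={ 0, 1, 2, 3, 4 } R={ 5 } ⇒ 9/2
step 7: add Red to get BBBBBRR; options L={ 0, 1, 2, 3, 4 } R={ 9/2, 5 } ⇒ 17/4
step 8: add Red to get BBBBBRRR; options L={ 0, 1, 2, 3, 4 } R={ 17/4, 9/2, 5 } ⇒ 33/8
step 9: add Red to get BBBBBRRRR; options L={ 0, 1, 2, 3, 4 } R={ 33/8, 17/4, 9/2, 5 } ⇒ 65/16
step 10: add Red to get BBBBBRRRRR; options L={ 0, 1, 2, 3, 4 } R={ 65/16, 33/8, 17/4, 9/2, 5 } ⇒ 129/32
step 11: add Red to get BBBBBRRRRRR; options L={ 0, 1, 2, 3, 4 } R={ 129/32, 65/16, 33/8, 17/4, 9/2, 5 } ⇒ 257/64
step 12: add Blue to get BBBBBRRRRRRB; options L={ 0, 1, 2, 3, 4, 257/64 } R={ 129/32, 65/16, 33/8, 17/4, 9/2, 5 } ⇒ 515/128
step 13: add Blue to get BBBBBRRRRRRBB; options L={ 0, 1, 2, 3, 4, 257/64, 515/128 } R={ 129/32, 65/16, 33/8, 17/4, 9/2, 5 } ⇒ 1031/256
step 14: add Red to get BBBBBRRRRRRBBR; options L={ 0, 1, 2, 3, 4, 257/64, 515/128 } R={ 1031/256, 129/32, 65/16, 33/8, 17/4, 9/2, 5 } ⇒ 2061/512

2061/512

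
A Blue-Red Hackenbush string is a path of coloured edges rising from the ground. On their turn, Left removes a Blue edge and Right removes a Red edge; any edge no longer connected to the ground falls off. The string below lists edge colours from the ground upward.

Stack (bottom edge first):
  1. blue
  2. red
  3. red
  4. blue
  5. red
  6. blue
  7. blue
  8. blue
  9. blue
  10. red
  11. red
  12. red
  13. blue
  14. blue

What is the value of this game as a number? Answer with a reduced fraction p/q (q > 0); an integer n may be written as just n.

3015/8192

val(b) = { 0 |  } — 1
val(br) = { 0 | 1 } — 1/2
val(brr) = { 0 | 1/2; 1 } — 1/4
val(brrb) = { 0; 1/4 | 1/2; 1 } — 3/8
val(brrbr) = { 0; 1/4 | 3/8; 1/2; 1 } — 5/16
val(brrbrb) = { 0; 1/4; 5/16 | 3/8; 1/2; 1 } — 11/32
val(brrbrbb) = { 0; 1/4; 5/16; 11/32 | 3/8; 1/2; 1 } — 23/64
val(brrbrbbb) = { 0; 1/4; 5/16; 11/32; 23/64 | 3/8; 1/2; 1 } — 47/128
val(brrbrbbbb) = { 0; 1/4; 5/16; 11/32; 23/64; 47/128 | 3/8; 1/2; 1 } — 95/256
val(brrbrbbbbr) = { 0; 1/4; 5/16; 11/32; 23/64; 47/128 | 95/256; 3/8; 1/2; 1 } — 189/512
val(brrbrbbbbrr) = { 0; 1/4; 5/16; 11/32; 23/64; 47/128 | 189/512; 95/256; 3/8; 1/2; 1 } — 377/1024
val(brrbrbbbbrrr) = { 0; 1/4; 5/16; 11/32; 23/64; 47/128 | 377/1024; 189/512; 95/256; 3/8; 1/2; 1 } — 753/2048
val(brrbrbbbbrrrb) = { 0; 1/4; 5/16; 11/32; 23/64; 47/128; 753/2048 | 377/1024; 189/512; 95/256; 3/8; 1/2; 1 } — 1507/4096
val(brrbrbbbbrrrbb) = { 0; 1/4; 5/16; 11/32; 23/64; 47/128; 753/2048; 1507/4096 | 377/1024; 189/512; 95/256; 3/8; 1/2; 1 } — 3015/8192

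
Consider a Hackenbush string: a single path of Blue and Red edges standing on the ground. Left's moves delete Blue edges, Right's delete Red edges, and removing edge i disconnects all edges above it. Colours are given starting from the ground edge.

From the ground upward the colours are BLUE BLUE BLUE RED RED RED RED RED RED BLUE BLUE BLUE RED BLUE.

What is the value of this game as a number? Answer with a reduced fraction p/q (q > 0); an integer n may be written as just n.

4155/2048

val(B) = { 0 | none } so 1
val(BB) = { 0, 1 | none } so 2
val(BBB) = { 0, 1, 2 | none } so 3
val(BBBR) = { 0, 1, 2 | 3 } so 5/2
val(BBBRR) = { 0, 1, 2 | 5/2, 3 } so 9/4
val(BBBRRR) = { 0, 1, 2 | 9/4, 5/2, 3 } so 17/8
val(BBBRRRR) = { 0, 1, 2 | 17/8, 9/4, 5/2, 3 } so 33/16
val(BBBRRRRR) = { 0, 1, 2 | 33/16, 17/8, 9/4, 5/2, 3 } so 65/32
val(BBBRRRRRR) = { 0, 1, 2 | 65/32, 33/16, 17/8, 9/4, 5/2, 3 } so 129/64
val(BBBRRRRRRB) = { 0, 1, 2, 129/64 | 65/32, 33/16, 17/8, 9/4, 5/2, 3 } so 259/128
val(BBBRRRRRRBB) = { 0, 1, 2, 129/64, 259/128 | 65/32, 33/16, 17/8, 9/4, 5/2, 3 } so 519/256
val(BBBRRRRRRBBB) = { 0, 1, 2, 129/64, 259/128, 519/256 | 65/32, 33/16, 17/8, 9/4, 5/2, 3 } so 1039/512
val(BBBRRRRRRBBBR) = { 0, 1, 2, 129/64, 259/128, 519/256 | 1039/512, 65/32, 33/16, 17/8, 9/4, 5/2, 3 } so 2077/1024
val(BBBRRRRRRBBBRB) = { 0, 1, 2, 129/64, 259/128, 519/256, 2077/1024 | 1039/512, 65/32, 33/16, 17/8, 9/4, 5/2, 3 } so 4155/2048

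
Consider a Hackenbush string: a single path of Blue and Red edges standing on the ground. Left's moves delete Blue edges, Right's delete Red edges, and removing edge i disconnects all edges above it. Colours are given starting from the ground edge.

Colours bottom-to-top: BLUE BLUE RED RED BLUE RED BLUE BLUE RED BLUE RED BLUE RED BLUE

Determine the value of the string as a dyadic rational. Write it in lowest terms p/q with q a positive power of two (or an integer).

5547/4096

Build v(s[:k]) for k = 1..14, string s = BLUE BLUE RED RED BLUE RED BLUE BLUE RED BLUE RED BLUE RED BLUE.
step 1: add BLUE to get B; options L={ 0 } R={ none } = 1
step 2: add BLUE to get BB; options L={ 0; 1 } R={ none } = 2
step 3: add RED to get BBR; options L={ 0; 1 } R={ 2 } = 3/2
step 4: add RED to get BBRR; options L={ 0; 1 } R={ 3/2; 2 } = 5/4
step 5: add BLUE to get BBRRB; options L={ 0; 1; 5/4 } R={ 3/2; 2 } = 11/8
step 6: add RED to get BBRRBR; options L={ 0; 1; 5/4 } R={ 11/8; 3/2; 2 } = 21/16
step 7: add BLUE to get BBRRBRB; options L={ 0; 1; 5/4; 21/16 } R={ 11/8; 3/2; 2 } = 43/32
step 8: add BLUE to get BBRRBRBB; options L={ 0; 1; 5/4; 21/16; 43/32 } R={ 11/8; 3/2; 2 } = 87/64
step 9: add RED to get BBRRBRBBR; options L={ 0; 1; 5/4; 21/16; 43/32 } R={ 87/64; 11/8; 3/2; 2 } = 173/128
step 10: add BLUE to get BBRRBRBBRB; options L={ 0; 1; 5/4; 21/16; 43/32; 173/128 } R={ 87/64; 11/8; 3/2; 2 } = 347/256
step 11: add RED to get BBRRBRBBRBR; options L={ 0; 1; 5/4; 21/16; 43/32; 173/128 } R={ 347/256; 87/64; 11/8; 3/2; 2 } = 693/512
step 12: add BLUE to get BBRRBRBBRBRB; options L={ 0; 1; 5/4; 21/16; 43/32; 173/128; 693/512 } R={ 347/256; 87/64; 11/8; 3/2; 2 } = 1387/1024
step 13: add RED to get BBRRBRBBRBRBR; options L={ 0; 1; 5/4; 21/16; 43/32; 173/128; 693/512 } R={ 1387/1024; 347/256; 87/64; 11/8; 3/2; 2 } = 2773/2048
step 14: add BLUE to get BBRRBRBBRBRBRB; options L={ 0; 1; 5/4; 21/16; 43/32; 173/128; 693/512; 2773/2048 } R={ 1387/1024; 347/256; 87/64; 11/8; 3/2; 2 } = 5547/4096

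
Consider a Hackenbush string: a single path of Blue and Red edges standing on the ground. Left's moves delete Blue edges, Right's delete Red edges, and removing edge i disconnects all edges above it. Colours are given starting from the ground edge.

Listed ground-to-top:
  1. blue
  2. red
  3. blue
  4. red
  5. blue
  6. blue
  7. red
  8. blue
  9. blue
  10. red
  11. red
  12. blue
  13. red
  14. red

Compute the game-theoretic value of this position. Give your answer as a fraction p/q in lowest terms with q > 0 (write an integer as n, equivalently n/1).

1 of 14 · b · max L 0 · min R +∞ = 1
2 of 14 · br · max L 0 · min R 1 = 1/2
3 of 14 · brb · max L 1/2 · min R 1 = 3/4
4 of 14 · brbr · max L 1/2 · min R 3/4 = 5/8
5 of 14 · brbrb · max L 5/8 · min R 3/4 = 11/16
6 of 14 · brbrbb · max L 11/16 · min R 3/4 = 23/32
7 of 14 · brbrbbr · max L 11/16 · min R 23/32 = 45/64
8 of 14 · brbrbbrb · max L 45/64 · min R 23/32 = 91/128
9 of 14 · brbrbbrbb · max L 91/128 · min R 23/32 = 183/256
10 of 14 · brbrbbrbbr · max L 91/128 · min R 183/256 = 365/512
11 of 14 · brbrbbrbbrr · max L 91/128 · min R 365/512 = 729/1024
12 of 14 · brbrbbrbbrrb · max L 729/1024 · min R 365/512 = 1459/2048
13 of 14 · brbrbbrbbrrbr · max L 729/1024 · min R 1459/2048 = 2917/4096
14 of 14 · brbrbbrbbrrbrr · max L 729/1024 · min R 2917/4096 = 5833/8192

5833/8192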